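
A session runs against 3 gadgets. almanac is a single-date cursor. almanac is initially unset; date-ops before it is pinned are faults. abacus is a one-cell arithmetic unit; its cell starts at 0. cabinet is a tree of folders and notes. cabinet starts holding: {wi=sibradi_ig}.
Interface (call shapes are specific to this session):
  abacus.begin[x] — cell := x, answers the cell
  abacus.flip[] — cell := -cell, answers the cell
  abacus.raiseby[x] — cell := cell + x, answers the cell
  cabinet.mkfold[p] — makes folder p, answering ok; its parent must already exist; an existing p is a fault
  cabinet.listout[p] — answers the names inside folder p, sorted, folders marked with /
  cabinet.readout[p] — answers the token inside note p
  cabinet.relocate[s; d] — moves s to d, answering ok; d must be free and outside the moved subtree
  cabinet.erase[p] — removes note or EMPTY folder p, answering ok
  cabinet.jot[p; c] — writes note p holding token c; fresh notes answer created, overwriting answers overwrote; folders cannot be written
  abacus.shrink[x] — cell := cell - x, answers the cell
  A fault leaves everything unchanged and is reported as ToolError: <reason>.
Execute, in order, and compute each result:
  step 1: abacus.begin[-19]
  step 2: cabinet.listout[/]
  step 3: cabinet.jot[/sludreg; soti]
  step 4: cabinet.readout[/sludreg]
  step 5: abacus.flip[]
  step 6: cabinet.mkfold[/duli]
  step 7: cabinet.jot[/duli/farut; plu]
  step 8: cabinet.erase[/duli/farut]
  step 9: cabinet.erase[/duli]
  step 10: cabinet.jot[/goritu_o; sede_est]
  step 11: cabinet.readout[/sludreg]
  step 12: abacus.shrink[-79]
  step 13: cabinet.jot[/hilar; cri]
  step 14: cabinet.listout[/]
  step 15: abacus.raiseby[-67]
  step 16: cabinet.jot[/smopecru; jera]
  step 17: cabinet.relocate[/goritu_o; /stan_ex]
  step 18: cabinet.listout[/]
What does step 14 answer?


Answer: [goritu_o, hilar, sludreg, wi]

Derivation:
[in] abacus.begin x='-19'
  -19
[in] cabinet.listout p='/'
  [wi]
[in] cabinet.jot p='/sludreg' c='soti'
  created
[in] cabinet.readout p='/sludreg'
  soti
[in] abacus.flip
  19
[in] cabinet.mkfold p='/duli'
  ok
[in] cabinet.jot p='/duli/farut' c='plu'
  created
[in] cabinet.erase p='/duli/farut'
  ok
[in] cabinet.erase p='/duli'
  ok
[in] cabinet.jot p='/goritu_o' c='sede_est'
  created
[in] cabinet.readout p='/sludreg'
  soti
[in] abacus.shrink x='-79'
  98
[in] cabinet.jot p='/hilar' c='cri'
  created
[in] cabinet.listout p='/'
  [goritu_o, hilar, sludreg, wi]
[in] abacus.raiseby x='-67'
  31
[in] cabinet.jot p='/smopecru' c='jera'
  created
[in] cabinet.relocate s='/goritu_o' d='/stan_ex'
  ok
[in] cabinet.listout p='/'
  [hilar, sludreg, smopecru, stan_ex, wi]


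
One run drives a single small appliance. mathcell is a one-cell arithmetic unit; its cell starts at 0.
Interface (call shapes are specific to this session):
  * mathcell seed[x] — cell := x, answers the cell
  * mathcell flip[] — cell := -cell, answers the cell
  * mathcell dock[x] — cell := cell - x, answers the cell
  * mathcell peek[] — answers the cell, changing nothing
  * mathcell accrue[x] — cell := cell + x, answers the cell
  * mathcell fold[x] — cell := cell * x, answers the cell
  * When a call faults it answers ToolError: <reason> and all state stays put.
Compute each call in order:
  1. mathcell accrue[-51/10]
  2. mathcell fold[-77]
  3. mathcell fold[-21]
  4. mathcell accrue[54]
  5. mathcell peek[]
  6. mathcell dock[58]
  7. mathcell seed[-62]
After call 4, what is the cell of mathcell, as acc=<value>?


[in] mathcell accrue x=-51/10
  -51/10
[in] mathcell fold x=-77
  3927/10
[in] mathcell fold x=-21
  -82467/10
[in] mathcell accrue x=54
  -81927/10
[in] mathcell peek
  -81927/10
[in] mathcell dock x=58
  -82507/10
[in] mathcell seed x=-62
  -62

Answer: acc=-81927/10


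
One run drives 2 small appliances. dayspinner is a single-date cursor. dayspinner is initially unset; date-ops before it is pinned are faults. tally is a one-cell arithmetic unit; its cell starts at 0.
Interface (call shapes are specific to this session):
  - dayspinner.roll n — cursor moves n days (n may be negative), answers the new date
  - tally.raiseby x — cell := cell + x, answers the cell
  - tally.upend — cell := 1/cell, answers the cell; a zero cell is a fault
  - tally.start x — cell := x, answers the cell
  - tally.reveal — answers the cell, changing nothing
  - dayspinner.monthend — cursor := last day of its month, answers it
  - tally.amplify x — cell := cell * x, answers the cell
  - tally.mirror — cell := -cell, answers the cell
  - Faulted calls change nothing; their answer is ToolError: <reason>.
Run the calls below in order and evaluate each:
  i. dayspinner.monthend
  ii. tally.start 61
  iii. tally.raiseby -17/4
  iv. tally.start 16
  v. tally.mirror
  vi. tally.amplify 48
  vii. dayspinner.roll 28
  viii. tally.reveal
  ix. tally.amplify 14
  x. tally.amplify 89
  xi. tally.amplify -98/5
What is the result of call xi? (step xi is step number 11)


Answer: 93778944/5

Derivation:
Step: dayspinner.monthend[]
Result: ToolError: no date set
Step: tally.start[x: 61]
Result: 61
Step: tally.raiseby[x: -17/4]
Result: 227/4
Step: tally.start[x: 16]
Result: 16
Step: tally.mirror[]
Result: -16
Step: tally.amplify[x: 48]
Result: -768
Step: dayspinner.roll[n: 28]
Result: ToolError: no date set
Step: tally.reveal[]
Result: -768
Step: tally.amplify[x: 14]
Result: -10752
Step: tally.amplify[x: 89]
Result: -956928
Step: tally.amplify[x: -98/5]
Result: 93778944/5


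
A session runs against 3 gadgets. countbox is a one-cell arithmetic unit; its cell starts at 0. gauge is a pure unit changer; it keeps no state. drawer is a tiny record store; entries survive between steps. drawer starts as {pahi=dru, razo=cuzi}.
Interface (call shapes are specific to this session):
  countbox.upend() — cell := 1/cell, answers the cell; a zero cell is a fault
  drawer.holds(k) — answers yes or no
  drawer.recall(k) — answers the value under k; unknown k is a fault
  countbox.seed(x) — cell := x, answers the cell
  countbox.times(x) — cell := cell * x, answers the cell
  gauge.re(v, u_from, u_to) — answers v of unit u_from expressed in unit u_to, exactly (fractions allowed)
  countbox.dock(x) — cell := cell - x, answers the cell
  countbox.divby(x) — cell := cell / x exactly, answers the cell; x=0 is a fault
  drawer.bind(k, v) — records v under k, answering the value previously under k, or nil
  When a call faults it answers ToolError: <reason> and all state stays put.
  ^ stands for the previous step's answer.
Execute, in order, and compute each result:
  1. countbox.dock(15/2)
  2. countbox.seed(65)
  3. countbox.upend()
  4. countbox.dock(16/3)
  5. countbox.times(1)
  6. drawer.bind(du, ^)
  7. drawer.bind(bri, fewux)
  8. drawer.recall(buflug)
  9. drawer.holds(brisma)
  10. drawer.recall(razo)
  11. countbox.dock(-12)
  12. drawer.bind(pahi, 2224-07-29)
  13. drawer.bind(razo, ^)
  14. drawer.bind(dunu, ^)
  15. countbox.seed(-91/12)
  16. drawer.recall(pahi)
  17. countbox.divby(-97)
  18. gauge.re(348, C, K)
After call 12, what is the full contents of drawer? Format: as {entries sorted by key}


$ countbox.dock 15/2
  -15/2
$ countbox.seed 65
  65
$ countbox.upend
  1/65
$ countbox.dock 16/3
  -1037/195
$ countbox.times 1
  -1037/195
$ drawer.bind du ^
  nil
$ drawer.bind bri fewux
  nil
$ drawer.recall buflug
  ToolError: no such key buflug
$ drawer.holds brisma
  no
$ drawer.recall razo
  cuzi
$ countbox.dock -12
  1303/195
$ drawer.bind pahi 2224-07-29
  dru
$ drawer.bind razo ^
  cuzi
$ drawer.bind dunu ^
  nil
$ countbox.seed -91/12
  -91/12
$ drawer.recall pahi
  2224-07-29
$ countbox.divby -97
  91/1164
$ gauge.re 348 C K
  12423/20

Answer: {bri=fewux, du=-1037/195, pahi=2224-07-29, razo=cuzi}


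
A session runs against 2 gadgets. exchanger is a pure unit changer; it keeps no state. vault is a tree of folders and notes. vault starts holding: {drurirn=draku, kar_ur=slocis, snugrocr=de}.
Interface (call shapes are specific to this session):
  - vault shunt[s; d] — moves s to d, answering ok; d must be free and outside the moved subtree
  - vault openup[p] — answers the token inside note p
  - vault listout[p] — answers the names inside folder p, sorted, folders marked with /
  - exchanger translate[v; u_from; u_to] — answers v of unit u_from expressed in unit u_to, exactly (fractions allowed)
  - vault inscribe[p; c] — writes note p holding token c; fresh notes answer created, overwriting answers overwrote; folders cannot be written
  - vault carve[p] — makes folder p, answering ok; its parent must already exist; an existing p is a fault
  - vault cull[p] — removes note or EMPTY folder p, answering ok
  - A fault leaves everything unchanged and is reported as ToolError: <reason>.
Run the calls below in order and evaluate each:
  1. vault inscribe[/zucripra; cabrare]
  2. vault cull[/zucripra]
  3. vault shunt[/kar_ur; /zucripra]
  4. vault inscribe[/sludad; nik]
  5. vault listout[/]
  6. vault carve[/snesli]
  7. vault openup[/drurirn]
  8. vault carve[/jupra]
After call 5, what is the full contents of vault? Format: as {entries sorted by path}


Answer: {drurirn=draku, sludad=nik, snugrocr=de, zucripra=slocis}

Derivation:
// vault inscribe(p: /zucripra, c: cabrare) ~> created
// vault cull(p: /zucripra) ~> ok
// vault shunt(s: /kar_ur, d: /zucripra) ~> ok
// vault inscribe(p: /sludad, c: nik) ~> created
// vault listout(p: /) ~> [drurirn, sludad, snugrocr, zucripra]
// vault carve(p: /snesli) ~> ok
// vault openup(p: /drurirn) ~> draku
// vault carve(p: /jupra) ~> ok


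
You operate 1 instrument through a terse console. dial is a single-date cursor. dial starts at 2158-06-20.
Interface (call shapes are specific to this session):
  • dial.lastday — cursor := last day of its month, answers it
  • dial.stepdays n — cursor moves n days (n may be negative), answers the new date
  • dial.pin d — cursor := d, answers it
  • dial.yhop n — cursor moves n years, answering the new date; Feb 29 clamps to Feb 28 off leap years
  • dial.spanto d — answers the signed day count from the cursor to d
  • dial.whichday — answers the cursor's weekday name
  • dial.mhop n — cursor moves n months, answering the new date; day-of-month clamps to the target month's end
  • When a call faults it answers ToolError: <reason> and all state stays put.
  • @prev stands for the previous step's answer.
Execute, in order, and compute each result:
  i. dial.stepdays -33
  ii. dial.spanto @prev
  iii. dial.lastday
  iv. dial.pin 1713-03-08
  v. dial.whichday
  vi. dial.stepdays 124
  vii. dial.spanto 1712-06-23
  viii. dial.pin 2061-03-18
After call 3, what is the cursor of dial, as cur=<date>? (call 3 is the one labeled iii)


Answer: cur=2158-05-31

Derivation:
[in] stepdays n: -33
  2158-05-18
[in] spanto d: @prev
  0
[in] lastday
  2158-05-31
[in] pin d: 1713-03-08
  1713-03-08
[in] whichday
  Wednesday
[in] stepdays n: 124
  1713-07-10
[in] spanto d: 1712-06-23
  -382
[in] pin d: 2061-03-18
  2061-03-18


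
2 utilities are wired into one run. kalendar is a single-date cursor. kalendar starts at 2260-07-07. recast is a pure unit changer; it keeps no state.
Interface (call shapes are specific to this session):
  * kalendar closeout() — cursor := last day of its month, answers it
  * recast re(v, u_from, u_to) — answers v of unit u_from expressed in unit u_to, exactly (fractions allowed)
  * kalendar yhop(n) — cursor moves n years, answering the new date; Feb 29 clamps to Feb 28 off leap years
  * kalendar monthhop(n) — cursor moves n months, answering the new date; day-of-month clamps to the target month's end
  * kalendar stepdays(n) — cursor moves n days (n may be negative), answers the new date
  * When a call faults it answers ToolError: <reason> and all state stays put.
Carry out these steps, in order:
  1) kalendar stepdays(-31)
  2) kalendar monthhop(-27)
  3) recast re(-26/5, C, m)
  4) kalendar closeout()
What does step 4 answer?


Answer: 2258-03-31

Derivation:
Now I run kalendar stepdays(n: -31), yielding 2260-06-06.
I try kalendar monthhop(n: -27), — result: 2258-03-06.
Next I call recast re(v: -26/5, u_from: C, u_to: m), and observe ToolError: incompatible units.
I try kalendar closeout(), → 2258-03-31.


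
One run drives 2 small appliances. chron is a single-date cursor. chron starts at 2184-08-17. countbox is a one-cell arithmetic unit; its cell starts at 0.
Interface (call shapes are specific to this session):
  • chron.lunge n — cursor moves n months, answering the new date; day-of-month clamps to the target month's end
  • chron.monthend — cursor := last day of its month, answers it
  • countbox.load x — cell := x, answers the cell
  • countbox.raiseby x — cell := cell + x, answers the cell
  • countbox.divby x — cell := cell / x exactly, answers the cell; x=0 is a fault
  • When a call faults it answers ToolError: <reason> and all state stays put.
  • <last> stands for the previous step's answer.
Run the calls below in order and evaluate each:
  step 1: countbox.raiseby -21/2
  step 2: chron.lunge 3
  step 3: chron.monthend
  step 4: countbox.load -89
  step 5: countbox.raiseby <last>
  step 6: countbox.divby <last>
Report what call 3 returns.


Next I call raiseby on x: -21/2, giving -21/2.
I call lunge on n: 3, yielding 2184-11-17.
I run monthend, and see 2184-11-30.
I try load on x: -89, — result: -89.
Now I run raiseby on x: <last>: -178.
I try divby on x: <last>, → 1.

Answer: 2184-11-30


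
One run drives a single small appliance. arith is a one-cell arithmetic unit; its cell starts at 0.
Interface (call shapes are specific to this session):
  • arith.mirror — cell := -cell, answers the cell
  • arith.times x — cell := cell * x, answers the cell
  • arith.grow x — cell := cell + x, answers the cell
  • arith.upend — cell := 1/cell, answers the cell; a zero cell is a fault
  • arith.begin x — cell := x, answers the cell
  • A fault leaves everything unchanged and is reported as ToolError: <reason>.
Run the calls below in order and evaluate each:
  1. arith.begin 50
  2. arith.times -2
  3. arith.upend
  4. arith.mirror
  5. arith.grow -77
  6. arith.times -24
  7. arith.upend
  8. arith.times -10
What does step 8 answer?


Answer: -125/23097

Derivation:
I run arith.begin with x=50, and get 50.
Next I call arith.times with x=-2, giving -100.
Using arith.upend(), — result: -1/100.
I use arith.mirror(): 1/100.
I try arith.grow with x=-77: -7699/100.
I run arith.times with x=-24, → 46194/25.
I invoke arith.upend(), and get 25/46194.
Using arith.times with x=-10, yielding -125/23097.


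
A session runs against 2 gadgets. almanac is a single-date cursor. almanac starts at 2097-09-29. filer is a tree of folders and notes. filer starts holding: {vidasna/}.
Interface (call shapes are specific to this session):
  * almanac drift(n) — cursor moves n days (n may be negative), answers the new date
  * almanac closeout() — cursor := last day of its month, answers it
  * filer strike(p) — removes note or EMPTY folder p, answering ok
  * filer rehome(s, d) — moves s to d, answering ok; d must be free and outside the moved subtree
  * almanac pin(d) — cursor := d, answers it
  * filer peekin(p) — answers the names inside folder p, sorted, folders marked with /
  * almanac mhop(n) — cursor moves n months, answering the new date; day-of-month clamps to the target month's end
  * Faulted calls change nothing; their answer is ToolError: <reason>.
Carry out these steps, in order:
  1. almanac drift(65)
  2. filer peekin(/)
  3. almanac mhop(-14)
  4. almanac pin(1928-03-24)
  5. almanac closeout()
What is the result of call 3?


Step: almanac drift[n=65]
Result: 2097-12-03
Step: filer peekin[p=/]
Result: [vidasna/]
Step: almanac mhop[n=-14]
Result: 2096-10-03
Step: almanac pin[d=1928-03-24]
Result: 1928-03-24
Step: almanac closeout[]
Result: 1928-03-31

Answer: 2096-10-03


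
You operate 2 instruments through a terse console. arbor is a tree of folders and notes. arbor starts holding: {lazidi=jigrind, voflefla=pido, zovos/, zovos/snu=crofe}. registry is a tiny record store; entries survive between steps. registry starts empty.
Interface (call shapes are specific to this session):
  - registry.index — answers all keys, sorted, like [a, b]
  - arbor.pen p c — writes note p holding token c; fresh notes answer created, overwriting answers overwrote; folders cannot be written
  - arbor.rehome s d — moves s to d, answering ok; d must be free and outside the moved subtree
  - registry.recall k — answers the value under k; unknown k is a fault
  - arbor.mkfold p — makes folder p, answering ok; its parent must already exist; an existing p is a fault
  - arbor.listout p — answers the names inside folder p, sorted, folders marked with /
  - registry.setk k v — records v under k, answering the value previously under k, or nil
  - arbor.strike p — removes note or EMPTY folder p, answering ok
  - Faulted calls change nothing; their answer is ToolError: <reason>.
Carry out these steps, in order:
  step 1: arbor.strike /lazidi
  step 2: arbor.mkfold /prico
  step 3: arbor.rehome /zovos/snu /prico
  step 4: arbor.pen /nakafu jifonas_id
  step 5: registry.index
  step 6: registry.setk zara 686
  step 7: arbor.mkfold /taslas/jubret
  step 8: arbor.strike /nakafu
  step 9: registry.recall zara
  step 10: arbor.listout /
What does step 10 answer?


Answer: [prico/, voflefla, zovos/]

Derivation:
Next I call arbor.strike passing p: /lazidi, and get ok.
I run arbor.mkfold passing p: /prico, — result: ok.
Using arbor.rehome passing s: /zovos/snu, d: /prico, → ToolError: exists.
Then arbor.pen passing p: /nakafu, c: jifonas_id, yielding created.
Using registry.index, — result: [].
I try registry.setk passing k: zara, v: 686, and observe nil.
Next I call arbor.mkfold passing p: /taslas/jubret, and see ToolError: no parent.
I try arbor.strike passing p: /nakafu, and observe ok.
Then registry.recall passing k: zara, and see 686.
Invoking arbor.listout passing p: /, → [prico/, voflefla, zovos/].


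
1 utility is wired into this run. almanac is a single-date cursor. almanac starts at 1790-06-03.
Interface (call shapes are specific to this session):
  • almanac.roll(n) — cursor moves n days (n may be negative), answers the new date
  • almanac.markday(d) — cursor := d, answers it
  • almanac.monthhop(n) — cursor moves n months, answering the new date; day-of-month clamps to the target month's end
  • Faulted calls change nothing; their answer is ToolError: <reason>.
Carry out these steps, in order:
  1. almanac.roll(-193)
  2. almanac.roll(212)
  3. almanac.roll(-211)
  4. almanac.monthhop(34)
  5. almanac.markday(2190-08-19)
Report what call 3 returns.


;; 1. roll(n='-193') -> 1789-11-22
;; 2. roll(n='212') -> 1790-06-22
;; 3. roll(n='-211') -> 1789-11-23
;; 4. monthhop(n='34') -> 1792-09-23
;; 5. markday(d='2190-08-19') -> 2190-08-19

Answer: 1789-11-23


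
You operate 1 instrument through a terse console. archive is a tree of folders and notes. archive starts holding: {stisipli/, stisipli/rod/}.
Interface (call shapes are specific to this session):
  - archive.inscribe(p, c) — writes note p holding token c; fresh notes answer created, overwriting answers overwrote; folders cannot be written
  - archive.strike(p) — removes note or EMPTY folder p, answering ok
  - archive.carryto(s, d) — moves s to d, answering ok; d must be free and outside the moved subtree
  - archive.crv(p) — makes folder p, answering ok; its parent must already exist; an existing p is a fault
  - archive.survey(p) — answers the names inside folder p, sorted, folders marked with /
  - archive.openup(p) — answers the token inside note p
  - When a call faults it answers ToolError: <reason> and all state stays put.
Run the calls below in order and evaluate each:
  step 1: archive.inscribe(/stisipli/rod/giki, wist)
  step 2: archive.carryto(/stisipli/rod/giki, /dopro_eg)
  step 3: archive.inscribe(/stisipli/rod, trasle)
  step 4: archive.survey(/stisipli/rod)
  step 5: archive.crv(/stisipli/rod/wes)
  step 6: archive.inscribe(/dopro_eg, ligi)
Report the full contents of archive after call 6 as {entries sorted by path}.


Answer: {dopro_eg=ligi, stisipli/, stisipli/rod/, stisipli/rod/wes/}

Derivation:
> archive.inscribe p→/stisipli/rod/giki c→wist
:: created
> archive.carryto s→/stisipli/rod/giki d→/dopro_eg
:: ok
> archive.inscribe p→/stisipli/rod c→trasle
:: ToolError: is a directory
> archive.survey p→/stisipli/rod
:: []
> archive.crv p→/stisipli/rod/wes
:: ok
> archive.inscribe p→/dopro_eg c→ligi
:: overwrote


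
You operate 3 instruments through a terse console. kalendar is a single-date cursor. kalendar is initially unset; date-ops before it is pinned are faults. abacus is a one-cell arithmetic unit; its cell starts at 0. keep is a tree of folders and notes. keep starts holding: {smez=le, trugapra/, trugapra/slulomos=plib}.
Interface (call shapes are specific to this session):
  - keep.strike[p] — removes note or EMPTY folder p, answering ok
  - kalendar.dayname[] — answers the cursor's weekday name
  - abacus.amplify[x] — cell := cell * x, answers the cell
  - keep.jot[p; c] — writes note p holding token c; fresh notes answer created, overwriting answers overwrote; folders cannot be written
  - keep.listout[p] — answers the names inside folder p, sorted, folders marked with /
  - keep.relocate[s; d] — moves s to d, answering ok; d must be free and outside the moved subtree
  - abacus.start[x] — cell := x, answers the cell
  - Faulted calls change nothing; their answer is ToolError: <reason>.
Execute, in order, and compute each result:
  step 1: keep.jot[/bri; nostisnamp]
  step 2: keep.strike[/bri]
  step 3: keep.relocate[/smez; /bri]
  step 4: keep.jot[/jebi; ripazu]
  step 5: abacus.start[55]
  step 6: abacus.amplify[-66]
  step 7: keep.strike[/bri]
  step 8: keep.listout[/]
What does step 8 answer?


>> keep.jot(p: /bri, c: nostisnamp)
<< created
>> keep.strike(p: /bri)
<< ok
>> keep.relocate(s: /smez, d: /bri)
<< ok
>> keep.jot(p: /jebi, c: ripazu)
<< created
>> abacus.start(x: 55)
<< 55
>> abacus.amplify(x: -66)
<< -3630
>> keep.strike(p: /bri)
<< ok
>> keep.listout(p: /)
<< [jebi, trugapra/]

Answer: [jebi, trugapra/]


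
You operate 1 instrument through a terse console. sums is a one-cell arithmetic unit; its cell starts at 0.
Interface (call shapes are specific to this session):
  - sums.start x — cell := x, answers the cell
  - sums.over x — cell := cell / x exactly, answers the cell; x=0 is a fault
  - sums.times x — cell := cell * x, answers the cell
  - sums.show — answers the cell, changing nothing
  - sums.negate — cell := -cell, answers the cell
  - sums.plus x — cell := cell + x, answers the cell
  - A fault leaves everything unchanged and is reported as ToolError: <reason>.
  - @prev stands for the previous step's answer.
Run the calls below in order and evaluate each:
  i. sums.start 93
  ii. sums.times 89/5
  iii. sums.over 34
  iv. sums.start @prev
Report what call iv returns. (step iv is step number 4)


Do: start[x=93]
See: 93
Do: times[x=89/5]
See: 8277/5
Do: over[x=34]
See: 8277/170
Do: start[x=@prev]
See: 8277/170

Answer: 8277/170


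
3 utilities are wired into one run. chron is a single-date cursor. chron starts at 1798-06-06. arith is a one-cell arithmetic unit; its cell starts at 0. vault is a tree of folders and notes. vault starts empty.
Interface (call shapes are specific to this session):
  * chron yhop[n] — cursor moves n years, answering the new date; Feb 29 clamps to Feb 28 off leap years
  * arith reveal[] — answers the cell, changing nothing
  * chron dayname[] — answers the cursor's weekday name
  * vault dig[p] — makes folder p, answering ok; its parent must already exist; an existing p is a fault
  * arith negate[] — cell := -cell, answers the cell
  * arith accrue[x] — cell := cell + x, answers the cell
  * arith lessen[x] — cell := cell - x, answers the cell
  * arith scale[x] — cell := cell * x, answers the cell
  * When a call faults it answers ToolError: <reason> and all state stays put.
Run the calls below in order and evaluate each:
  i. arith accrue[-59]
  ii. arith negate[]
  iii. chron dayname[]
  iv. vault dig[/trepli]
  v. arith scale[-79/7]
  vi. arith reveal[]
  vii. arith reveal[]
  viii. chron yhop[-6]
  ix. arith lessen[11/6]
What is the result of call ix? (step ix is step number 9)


I call arith accrue with x: -59, which returns -59.
Now I run arith negate(), and see 59.
Using chron dayname, which returns Wednesday.
I use vault dig with p: /trepli, and observe ok.
I invoke arith scale with x: -79/7, and observe -4661/7.
I try arith reveal, and observe -4661/7.
I use arith reveal, and observe -4661/7.
I call chron yhop with n: -6, → 1792-06-06.
I use arith lessen with x: 11/6, and observe -28043/42.

Answer: -28043/42


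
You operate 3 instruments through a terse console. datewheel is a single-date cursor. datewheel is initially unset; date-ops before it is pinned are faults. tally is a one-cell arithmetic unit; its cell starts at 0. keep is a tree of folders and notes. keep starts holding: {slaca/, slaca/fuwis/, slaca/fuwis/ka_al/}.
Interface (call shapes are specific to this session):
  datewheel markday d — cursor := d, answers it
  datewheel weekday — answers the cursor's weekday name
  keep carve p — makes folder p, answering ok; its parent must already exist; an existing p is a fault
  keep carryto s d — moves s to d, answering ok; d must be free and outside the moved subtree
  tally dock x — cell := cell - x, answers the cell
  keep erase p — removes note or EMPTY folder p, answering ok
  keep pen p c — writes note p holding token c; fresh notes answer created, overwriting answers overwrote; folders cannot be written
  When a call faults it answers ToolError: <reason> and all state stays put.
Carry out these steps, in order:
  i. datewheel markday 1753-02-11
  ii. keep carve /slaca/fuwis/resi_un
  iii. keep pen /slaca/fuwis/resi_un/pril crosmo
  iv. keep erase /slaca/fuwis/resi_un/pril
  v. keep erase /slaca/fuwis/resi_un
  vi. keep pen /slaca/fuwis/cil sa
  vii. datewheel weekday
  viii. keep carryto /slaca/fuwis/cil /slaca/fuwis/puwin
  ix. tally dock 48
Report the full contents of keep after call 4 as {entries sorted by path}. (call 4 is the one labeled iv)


==> datewheel markday(1753-02-11)
<== 1753-02-11
==> keep carve(/slaca/fuwis/resi_un)
<== ok
==> keep pen(/slaca/fuwis/resi_un/pril, crosmo)
<== created
==> keep erase(/slaca/fuwis/resi_un/pril)
<== ok
==> keep erase(/slaca/fuwis/resi_un)
<== ok
==> keep pen(/slaca/fuwis/cil, sa)
<== created
==> datewheel weekday()
<== Sunday
==> keep carryto(/slaca/fuwis/cil, /slaca/fuwis/puwin)
<== ok
==> tally dock(48)
<== -48

Answer: {slaca/, slaca/fuwis/, slaca/fuwis/ka_al/, slaca/fuwis/resi_un/}


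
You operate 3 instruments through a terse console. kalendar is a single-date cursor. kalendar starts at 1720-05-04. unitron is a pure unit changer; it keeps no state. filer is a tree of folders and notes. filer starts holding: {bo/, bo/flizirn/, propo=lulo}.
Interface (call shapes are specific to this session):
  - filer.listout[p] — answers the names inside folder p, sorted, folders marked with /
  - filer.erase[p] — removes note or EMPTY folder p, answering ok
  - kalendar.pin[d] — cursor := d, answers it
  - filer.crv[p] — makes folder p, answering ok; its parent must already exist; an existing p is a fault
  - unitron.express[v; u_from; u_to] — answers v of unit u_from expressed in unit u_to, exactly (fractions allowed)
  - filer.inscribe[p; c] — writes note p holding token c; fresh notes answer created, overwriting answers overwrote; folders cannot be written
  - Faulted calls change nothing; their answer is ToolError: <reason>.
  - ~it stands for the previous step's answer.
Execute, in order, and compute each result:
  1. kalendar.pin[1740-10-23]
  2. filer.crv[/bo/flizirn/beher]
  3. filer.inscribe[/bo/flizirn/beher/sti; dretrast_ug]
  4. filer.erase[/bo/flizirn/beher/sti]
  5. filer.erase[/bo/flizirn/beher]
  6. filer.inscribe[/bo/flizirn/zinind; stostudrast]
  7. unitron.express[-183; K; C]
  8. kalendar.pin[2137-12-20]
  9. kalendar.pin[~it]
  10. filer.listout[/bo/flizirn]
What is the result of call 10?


$ kalendar.pin d=1740-10-23
:: 1740-10-23
$ filer.crv p=/bo/flizirn/beher
:: ok
$ filer.inscribe p=/bo/flizirn/beher/sti c=dretrast_ug
:: created
$ filer.erase p=/bo/flizirn/beher/sti
:: ok
$ filer.erase p=/bo/flizirn/beher
:: ok
$ filer.inscribe p=/bo/flizirn/zinind c=stostudrast
:: created
$ unitron.express v=-183 u_from=K u_to=C
:: -9123/20
$ kalendar.pin d=2137-12-20
:: 2137-12-20
$ kalendar.pin d=~it
:: 2137-12-20
$ filer.listout p=/bo/flizirn
:: [zinind]

Answer: [zinind]


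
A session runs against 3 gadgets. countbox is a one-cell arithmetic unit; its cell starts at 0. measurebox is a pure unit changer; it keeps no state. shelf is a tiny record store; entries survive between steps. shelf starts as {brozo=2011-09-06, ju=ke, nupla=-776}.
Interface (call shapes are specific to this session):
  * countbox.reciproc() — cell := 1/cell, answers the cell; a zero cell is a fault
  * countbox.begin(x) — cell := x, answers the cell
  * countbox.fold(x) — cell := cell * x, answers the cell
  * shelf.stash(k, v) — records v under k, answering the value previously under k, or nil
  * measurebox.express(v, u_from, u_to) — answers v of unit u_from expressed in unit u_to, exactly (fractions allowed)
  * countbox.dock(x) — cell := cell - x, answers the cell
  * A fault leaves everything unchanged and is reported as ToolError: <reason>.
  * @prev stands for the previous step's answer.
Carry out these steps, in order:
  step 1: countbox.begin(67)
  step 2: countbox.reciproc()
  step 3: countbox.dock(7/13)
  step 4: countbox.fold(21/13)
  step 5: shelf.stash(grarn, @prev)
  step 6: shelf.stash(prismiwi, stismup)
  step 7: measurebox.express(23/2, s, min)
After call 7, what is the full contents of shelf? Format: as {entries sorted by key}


==> countbox.begin(67)
<== 67
==> countbox.reciproc()
<== 1/67
==> countbox.dock(7/13)
<== -456/871
==> countbox.fold(21/13)
<== -9576/11323
==> shelf.stash(grarn, @prev)
<== nil
==> shelf.stash(prismiwi, stismup)
<== nil
==> measurebox.express(23/2, s, min)
<== 23/120

Answer: {brozo=2011-09-06, grarn=-9576/11323, ju=ke, nupla=-776, prismiwi=stismup}


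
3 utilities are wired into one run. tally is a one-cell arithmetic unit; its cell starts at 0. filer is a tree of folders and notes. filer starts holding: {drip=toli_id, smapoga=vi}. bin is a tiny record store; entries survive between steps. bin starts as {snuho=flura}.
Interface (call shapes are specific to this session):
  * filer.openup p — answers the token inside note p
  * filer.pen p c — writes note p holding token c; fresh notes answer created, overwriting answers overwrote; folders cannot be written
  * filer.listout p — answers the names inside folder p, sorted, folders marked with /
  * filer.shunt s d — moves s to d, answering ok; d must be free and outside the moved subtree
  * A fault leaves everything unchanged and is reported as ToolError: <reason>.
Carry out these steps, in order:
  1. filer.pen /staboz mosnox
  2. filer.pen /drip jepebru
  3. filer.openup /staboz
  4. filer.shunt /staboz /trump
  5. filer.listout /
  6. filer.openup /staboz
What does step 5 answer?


Answer: [drip, smapoga, trump]

Derivation:
>> pen(/staboz, mosnox)
<< created
>> pen(/drip, jepebru)
<< overwrote
>> openup(/staboz)
<< mosnox
>> shunt(/staboz, /trump)
<< ok
>> listout(/)
<< [drip, smapoga, trump]
>> openup(/staboz)
<< ToolError: not found


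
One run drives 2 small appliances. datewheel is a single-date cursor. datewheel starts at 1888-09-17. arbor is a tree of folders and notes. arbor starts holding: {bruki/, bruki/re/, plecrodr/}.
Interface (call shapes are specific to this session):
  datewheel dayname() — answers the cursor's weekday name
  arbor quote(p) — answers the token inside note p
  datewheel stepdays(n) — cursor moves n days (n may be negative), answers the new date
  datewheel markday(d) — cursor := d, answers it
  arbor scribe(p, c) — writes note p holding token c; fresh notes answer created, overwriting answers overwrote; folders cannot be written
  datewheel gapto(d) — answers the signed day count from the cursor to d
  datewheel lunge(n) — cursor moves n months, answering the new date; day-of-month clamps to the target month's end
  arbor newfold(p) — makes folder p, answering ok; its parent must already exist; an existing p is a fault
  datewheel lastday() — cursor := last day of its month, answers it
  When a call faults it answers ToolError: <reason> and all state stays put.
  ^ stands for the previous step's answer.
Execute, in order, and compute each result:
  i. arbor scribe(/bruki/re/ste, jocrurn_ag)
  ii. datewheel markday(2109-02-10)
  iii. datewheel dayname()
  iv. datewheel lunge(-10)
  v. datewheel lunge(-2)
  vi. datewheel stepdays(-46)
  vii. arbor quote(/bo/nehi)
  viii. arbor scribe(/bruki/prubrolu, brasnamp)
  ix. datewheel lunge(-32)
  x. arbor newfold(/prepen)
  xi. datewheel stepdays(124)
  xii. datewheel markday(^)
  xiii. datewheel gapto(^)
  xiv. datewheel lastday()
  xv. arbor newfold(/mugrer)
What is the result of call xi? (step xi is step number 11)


Answer: 2105-08-28

Derivation:
-> arbor scribe(p='/bruki/re/ste', c='jocrurn_ag')
<- created
-> datewheel markday(d='2109-02-10')
<- 2109-02-10
-> datewheel dayname()
<- Sunday
-> datewheel lunge(n='-10')
<- 2108-04-10
-> datewheel lunge(n='-2')
<- 2108-02-10
-> datewheel stepdays(n='-46')
<- 2107-12-26
-> arbor quote(p='/bo/nehi')
<- ToolError: not found
-> arbor scribe(p='/bruki/prubrolu', c='brasnamp')
<- created
-> datewheel lunge(n='-32')
<- 2105-04-26
-> arbor newfold(p='/prepen')
<- ok
-> datewheel stepdays(n='124')
<- 2105-08-28
-> datewheel markday(d='^')
<- 2105-08-28
-> datewheel gapto(d='^')
<- 0
-> datewheel lastday()
<- 2105-08-31
-> arbor newfold(p='/mugrer')
<- ok


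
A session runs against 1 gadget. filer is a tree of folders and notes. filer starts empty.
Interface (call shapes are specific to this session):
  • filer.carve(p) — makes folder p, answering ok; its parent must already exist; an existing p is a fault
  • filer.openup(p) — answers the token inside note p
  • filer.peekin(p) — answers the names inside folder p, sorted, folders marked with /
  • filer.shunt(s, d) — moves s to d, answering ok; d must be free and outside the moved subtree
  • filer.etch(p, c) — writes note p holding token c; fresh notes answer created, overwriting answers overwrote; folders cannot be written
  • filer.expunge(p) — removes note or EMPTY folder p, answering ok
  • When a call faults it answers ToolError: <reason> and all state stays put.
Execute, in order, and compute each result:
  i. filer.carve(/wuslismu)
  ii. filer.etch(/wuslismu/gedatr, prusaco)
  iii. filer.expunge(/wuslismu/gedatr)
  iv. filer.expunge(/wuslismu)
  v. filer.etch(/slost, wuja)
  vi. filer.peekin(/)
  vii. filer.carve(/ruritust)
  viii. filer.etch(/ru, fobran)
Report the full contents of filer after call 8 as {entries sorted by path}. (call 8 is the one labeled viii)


Answer: {ru=fobran, ruritust/, slost=wuja}

Derivation:
Act: filer.carve[/wuslismu]
Obs: ok
Act: filer.etch[/wuslismu/gedatr; prusaco]
Obs: created
Act: filer.expunge[/wuslismu/gedatr]
Obs: ok
Act: filer.expunge[/wuslismu]
Obs: ok
Act: filer.etch[/slost; wuja]
Obs: created
Act: filer.peekin[/]
Obs: [slost]
Act: filer.carve[/ruritust]
Obs: ok
Act: filer.etch[/ru; fobran]
Obs: created


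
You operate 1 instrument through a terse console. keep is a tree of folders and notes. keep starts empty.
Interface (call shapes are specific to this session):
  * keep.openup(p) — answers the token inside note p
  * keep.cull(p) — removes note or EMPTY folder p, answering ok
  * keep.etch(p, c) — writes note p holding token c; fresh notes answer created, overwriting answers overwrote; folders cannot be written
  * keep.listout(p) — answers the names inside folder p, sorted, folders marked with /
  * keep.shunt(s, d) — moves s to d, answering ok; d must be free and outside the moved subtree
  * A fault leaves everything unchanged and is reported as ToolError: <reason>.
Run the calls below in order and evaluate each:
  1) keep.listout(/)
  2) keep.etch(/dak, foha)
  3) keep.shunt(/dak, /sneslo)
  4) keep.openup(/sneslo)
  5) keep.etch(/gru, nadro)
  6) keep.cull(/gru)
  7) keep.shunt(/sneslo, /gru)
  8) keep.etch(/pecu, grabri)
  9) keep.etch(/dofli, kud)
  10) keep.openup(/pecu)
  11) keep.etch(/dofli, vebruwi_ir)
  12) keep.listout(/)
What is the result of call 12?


==> listout(p='/')
<== []
==> etch(p='/dak', c='foha')
<== created
==> shunt(s='/dak', d='/sneslo')
<== ok
==> openup(p='/sneslo')
<== foha
==> etch(p='/gru', c='nadro')
<== created
==> cull(p='/gru')
<== ok
==> shunt(s='/sneslo', d='/gru')
<== ok
==> etch(p='/pecu', c='grabri')
<== created
==> etch(p='/dofli', c='kud')
<== created
==> openup(p='/pecu')
<== grabri
==> etch(p='/dofli', c='vebruwi_ir')
<== overwrote
==> listout(p='/')
<== [dofli, gru, pecu]

Answer: [dofli, gru, pecu]


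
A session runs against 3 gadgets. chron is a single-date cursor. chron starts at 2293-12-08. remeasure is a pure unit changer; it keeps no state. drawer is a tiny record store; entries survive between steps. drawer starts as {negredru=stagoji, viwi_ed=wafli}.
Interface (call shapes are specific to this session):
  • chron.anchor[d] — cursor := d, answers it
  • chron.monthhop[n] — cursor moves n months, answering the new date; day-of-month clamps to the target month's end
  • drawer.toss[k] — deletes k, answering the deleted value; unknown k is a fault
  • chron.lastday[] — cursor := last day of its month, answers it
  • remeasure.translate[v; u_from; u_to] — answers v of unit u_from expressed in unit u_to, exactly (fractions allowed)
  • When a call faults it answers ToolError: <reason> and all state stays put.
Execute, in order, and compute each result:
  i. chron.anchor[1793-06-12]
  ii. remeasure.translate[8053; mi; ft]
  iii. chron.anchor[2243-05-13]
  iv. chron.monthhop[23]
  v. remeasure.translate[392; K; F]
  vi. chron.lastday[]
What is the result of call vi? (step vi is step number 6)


Next I call anchor using d→1793-06-12, → 1793-06-12.
Invoking translate using v→8053, u_from→mi, u_to→ft, and see 42519840.
Calling anchor using d→2243-05-13, yielding 2243-05-13.
I try monthhop using n→23, → 2245-04-13.
Next I call translate using v→392, u_from→K, u_to→F, — result: 24593/100.
I run lastday, and see 2245-04-30.

Answer: 2245-04-30


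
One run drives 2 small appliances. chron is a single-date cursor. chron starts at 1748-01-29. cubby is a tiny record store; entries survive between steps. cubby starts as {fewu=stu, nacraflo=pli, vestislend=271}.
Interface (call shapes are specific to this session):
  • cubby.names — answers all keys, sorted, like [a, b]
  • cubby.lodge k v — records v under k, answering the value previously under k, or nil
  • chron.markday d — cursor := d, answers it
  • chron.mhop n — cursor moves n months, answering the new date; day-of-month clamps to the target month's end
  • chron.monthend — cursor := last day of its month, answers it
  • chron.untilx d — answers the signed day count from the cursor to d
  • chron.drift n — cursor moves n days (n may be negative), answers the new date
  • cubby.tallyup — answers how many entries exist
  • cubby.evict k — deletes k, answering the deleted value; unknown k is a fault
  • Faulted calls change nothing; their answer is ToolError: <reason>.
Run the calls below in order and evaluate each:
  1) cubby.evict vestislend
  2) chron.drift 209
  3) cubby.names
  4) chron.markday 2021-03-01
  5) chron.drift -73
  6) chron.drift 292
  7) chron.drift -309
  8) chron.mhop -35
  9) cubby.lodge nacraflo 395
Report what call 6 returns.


Answer: 2021-10-06

Derivation:
Do: cubby.evict[k→vestislend]
See: 271
Do: chron.drift[n→209]
See: 1748-08-25
Do: cubby.names[]
See: [fewu, nacraflo]
Do: chron.markday[d→2021-03-01]
See: 2021-03-01
Do: chron.drift[n→-73]
See: 2020-12-18
Do: chron.drift[n→292]
See: 2021-10-06
Do: chron.drift[n→-309]
See: 2020-12-01
Do: chron.mhop[n→-35]
See: 2018-01-01
Do: cubby.lodge[k→nacraflo; v→395]
See: pli
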